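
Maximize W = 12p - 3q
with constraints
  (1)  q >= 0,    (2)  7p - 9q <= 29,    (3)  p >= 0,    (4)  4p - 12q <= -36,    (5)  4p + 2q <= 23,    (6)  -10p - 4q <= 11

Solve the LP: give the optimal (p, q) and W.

p = 51/14, q = 59/14, maximum W = 435/14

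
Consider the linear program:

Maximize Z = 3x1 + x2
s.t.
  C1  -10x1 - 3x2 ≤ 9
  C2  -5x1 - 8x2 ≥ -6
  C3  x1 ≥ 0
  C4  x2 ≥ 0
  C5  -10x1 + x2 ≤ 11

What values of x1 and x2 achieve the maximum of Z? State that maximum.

Vertices and Z = 3x1 + x2:
  (0, 3/4) → Z = 3/4
  (6/5, 0) → Z = 18/5
  (0, 0) → Z = 0

x1 = 6/5, x2 = 0, maximum Z = 18/5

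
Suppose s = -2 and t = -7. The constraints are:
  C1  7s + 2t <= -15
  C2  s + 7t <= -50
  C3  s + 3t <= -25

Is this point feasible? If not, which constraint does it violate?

Constraint C3: s + 3t = -23, which is not ≤ -25. All other constraints are satisfied.

not feasible — violates C3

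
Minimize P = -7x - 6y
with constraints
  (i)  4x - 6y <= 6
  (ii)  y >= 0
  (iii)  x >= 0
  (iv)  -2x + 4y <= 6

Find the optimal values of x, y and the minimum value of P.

x = 15, y = 9, minimum P = -159

At the optimal vertex, 4x - 6y = 6 and -2x + 4y = 6.
Solving simultaneously gives x = 15, y = 9.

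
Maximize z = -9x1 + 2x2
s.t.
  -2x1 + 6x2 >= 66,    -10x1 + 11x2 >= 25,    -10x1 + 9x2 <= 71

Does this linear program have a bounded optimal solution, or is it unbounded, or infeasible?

Vertices and z = -9x1 + 2x2:
  (288/19, 305/19) → z = -1982/19
  (4, 37/3) → z = -34/3
The feasible region has finitely many vertices and no improving ray; the maximum is -34/3 at (4, 37/3).

bounded optimum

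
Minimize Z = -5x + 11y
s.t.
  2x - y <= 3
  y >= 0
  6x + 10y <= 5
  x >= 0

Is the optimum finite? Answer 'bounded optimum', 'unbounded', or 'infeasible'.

Vertices and Z = -5x + 11y:
  (5/6, 0) → Z = -25/6
  (0, 0) → Z = 0
  (0, 1/2) → Z = 11/2
The feasible region has finitely many vertices and no improving ray; the minimum is -25/6 at (5/6, 0).

bounded optimum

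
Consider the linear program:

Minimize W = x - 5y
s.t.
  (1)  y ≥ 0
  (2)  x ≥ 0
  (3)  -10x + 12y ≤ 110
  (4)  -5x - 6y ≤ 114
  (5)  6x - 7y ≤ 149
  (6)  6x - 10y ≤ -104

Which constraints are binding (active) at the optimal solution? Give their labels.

Feasible corners and W = x - 5y:
  (1279, 1075) → W = -4096
  (37/7, 95/7) → W = -438/7
  (1109/9, 253/3) → W = -2686/9

The minimum is at (1279, 1075). Substituting into each constraint, equality holds for (3) and (5); the remaining constraints have slack.

(3) and (5)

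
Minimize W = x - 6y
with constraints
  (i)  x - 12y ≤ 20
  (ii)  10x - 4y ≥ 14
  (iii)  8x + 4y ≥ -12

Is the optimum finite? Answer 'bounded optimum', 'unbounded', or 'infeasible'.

unbounded

From the feasible point (22/29, -93/58), moving in the direction (4, 10) keeps every constraint satisfied while W decreases without bound.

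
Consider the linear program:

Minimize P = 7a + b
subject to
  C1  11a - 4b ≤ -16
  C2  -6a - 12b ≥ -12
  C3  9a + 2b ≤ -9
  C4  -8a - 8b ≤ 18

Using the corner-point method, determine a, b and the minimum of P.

a = -13/2, b = 17/4, minimum P = -165/4

Extreme points and P = 7a + b:
  (-34/29, 45/58) → P = -431/58
  (-5/3, -7/12) → P = -49/4
  (-11/8, 27/16) → P = -127/16
  (-13/2, 17/4) → P = -165/4

At the optimal vertex, -6a - 12b = -12 and -8a - 8b = 18.
Solving simultaneously gives a = -13/2, b = 17/4.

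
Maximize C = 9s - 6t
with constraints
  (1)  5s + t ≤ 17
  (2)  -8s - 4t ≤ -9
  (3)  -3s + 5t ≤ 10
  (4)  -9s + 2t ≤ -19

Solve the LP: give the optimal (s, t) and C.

Extreme points and C = 9s - 6t:
  (59/12, -91/12) → C = 359/4
  (53/19, 58/19) → C = 129/19
  (47/26, -71/52) → C = 318/13

s = 59/12, t = -91/12, maximum C = 359/4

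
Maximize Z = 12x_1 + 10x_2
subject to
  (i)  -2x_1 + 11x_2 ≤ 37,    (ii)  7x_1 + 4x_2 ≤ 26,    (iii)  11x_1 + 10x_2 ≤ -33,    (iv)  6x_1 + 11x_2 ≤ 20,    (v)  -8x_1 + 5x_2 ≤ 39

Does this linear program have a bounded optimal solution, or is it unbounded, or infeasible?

Corner points and Z = 12x_1 + 10x_2:
  (196/13, -517/26) → Z = -233/13
  (-37/9, 11/9) → Z = -334/9
The feasible region has finitely many vertices and no improving ray; the maximum is -233/13 at (196/13, -517/26).

bounded optimum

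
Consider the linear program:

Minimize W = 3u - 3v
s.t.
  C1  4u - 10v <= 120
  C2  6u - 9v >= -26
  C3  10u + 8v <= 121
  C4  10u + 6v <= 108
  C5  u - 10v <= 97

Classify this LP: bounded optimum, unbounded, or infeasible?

Feasible corners and W = 3u - 3v:
  (450/31, -192/31) → W = 1926/31
  (23/3, -134/15) → W = 249/5
  (881/138, 493/69) → W = -105/46
  (-1133/51, -608/51) → W = -525/17
  (69/10, 13/2) → W = 6/5
The feasible region has finitely many vertices and no improving ray; the minimum is -525/17 at (-1133/51, -608/51).

bounded optimum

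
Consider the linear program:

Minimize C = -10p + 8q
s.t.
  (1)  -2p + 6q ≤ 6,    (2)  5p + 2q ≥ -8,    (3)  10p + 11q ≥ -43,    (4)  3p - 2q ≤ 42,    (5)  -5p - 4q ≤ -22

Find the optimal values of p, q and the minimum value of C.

Vertices and C = -10p + 8q:
  (132/7, 51/7) → C = -912/7
  (54/19, 37/19) → C = -244/19
  (106/11, -72/11) → C = -1636/11

p = 106/11, q = -72/11, minimum C = -1636/11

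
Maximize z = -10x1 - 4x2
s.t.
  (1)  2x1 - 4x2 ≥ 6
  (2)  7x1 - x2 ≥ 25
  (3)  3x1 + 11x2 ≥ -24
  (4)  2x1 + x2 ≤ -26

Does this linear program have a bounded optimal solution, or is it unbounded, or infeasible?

The boundaries 2x1 - 4x2 = 6 and 7x1 - x2 = 25 meet at (47/13, 4/13), but that point violates 2x1 + x2 ≤ -26. Every candidate vertex is excluded by some other constraint, so the feasible region is empty.

infeasible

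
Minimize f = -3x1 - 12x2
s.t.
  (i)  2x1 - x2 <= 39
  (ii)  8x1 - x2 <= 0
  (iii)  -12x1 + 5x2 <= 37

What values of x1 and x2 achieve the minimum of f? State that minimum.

x1 = 37/28, x2 = 74/7, minimum f = -3663/28

Vertices and f = -3x1 - 12x2:
  (-13/2, -52) → f = 1287/2
  (-116, -271) → f = 3600
  (37/28, 74/7) → f = -3663/28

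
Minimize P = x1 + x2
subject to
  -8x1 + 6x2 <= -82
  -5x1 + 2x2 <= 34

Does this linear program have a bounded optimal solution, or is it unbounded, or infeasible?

From the feasible point (-184/7, -341/7), moving in the direction (-2, -5) keeps every constraint satisfied while P decreases without bound.

unbounded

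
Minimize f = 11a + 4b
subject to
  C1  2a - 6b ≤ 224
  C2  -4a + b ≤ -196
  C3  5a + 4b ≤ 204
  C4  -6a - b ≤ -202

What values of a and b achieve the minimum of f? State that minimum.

a = 476/11, b = -252/11, minimum f = 4228/11

Extreme points and f = 11a + 4b:
  (476/11, -252/11) → f = 4228/11
  (1060/19, -356/19) → f = 10236/19
  (988/21, -164/21) → f = 3404/7

The binding constraints are 2a - 6b = 224 and -4a + b = -196.
Solving simultaneously gives a = 476/11, b = -252/11.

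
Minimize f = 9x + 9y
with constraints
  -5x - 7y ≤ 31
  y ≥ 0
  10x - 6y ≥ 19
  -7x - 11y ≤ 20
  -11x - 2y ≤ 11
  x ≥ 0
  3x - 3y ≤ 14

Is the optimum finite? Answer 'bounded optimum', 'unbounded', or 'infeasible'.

bounded optimum

Corner points and f = 9x + 9y:
  (19/10, 0) → f = 171/10
  (14/3, 0) → f = 42
The feasible region has finitely many vertices and no improving ray; the minimum is 171/10 at (19/10, 0).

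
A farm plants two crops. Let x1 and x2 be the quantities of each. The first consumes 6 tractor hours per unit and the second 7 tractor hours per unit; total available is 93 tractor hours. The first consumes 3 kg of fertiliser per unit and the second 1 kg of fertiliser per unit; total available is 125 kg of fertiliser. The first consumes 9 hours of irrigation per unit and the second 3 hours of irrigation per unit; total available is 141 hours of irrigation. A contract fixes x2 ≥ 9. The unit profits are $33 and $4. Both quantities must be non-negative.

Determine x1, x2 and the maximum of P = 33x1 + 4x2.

Extreme points and P = 33x1 + 4x2:
  (0, 93/7) → P = 372/7
  (0, 9) → P = 36
  (5, 9) → P = 201

x1 = 5, x2 = 9, maximum P = 201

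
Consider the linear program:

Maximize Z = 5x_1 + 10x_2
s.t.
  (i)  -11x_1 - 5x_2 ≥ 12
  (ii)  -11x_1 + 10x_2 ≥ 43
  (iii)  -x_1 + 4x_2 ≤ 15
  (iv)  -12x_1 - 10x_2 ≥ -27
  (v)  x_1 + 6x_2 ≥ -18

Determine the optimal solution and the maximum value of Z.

x_1 = -123/49, x_2 = 153/49, maximum Z = 915/49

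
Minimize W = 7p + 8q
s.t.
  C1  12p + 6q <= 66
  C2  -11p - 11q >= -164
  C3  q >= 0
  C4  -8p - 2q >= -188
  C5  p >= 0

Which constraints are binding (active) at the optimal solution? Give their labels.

C3 and C5

Vertices and W = 7p + 8q:
  (11/2, 0) → W = 77/2
  (0, 11) → W = 88
  (0, 0) → W = 0

The minimum is at (0, 0). Substituting into each constraint, equality holds for C3 and C5; the remaining constraints have slack.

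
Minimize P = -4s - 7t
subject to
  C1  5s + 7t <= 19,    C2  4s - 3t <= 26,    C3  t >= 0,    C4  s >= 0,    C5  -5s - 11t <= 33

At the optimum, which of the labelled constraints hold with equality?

Vertices and P = -4s - 7t:
  (19/5, 0) → P = -76/5
  (0, 19/7) → P = -19
  (0, 0) → P = 0

The minimum is at (0, 19/7). Substituting into each constraint, equality holds for C1 and C4; the remaining constraints have slack.

C1 and C4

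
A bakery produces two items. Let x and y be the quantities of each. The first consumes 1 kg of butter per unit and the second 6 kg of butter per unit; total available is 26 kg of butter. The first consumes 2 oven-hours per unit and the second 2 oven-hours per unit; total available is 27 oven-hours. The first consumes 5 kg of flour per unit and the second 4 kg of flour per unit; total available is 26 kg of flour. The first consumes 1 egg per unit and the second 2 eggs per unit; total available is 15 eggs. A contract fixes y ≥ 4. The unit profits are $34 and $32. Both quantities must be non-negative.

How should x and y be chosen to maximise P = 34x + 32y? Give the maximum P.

x = 2, y = 4, maximum P = 196

Corner points and P = 34x + 32y:
  (0, 13/3) → P = 416/3
  (0, 4) → P = 128
  (2, 4) → P = 196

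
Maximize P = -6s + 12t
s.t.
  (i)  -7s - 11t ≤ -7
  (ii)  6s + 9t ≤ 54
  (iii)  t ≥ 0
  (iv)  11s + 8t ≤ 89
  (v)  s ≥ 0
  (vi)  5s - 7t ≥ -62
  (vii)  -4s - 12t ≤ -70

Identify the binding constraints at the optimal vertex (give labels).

(ii) and (v)

Vertices and P = -6s + 12t:
  (0, 6) → P = 72
  (1/2, 17/3) → P = 65
  (0, 35/6) → P = 70

The maximum is at (0, 6). Substituting into each constraint, equality holds for (ii) and (v); the remaining constraints have slack.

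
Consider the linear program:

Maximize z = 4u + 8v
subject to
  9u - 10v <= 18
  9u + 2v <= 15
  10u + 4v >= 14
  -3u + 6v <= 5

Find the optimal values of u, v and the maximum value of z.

u = 4/3, v = 3/2, maximum z = 52/3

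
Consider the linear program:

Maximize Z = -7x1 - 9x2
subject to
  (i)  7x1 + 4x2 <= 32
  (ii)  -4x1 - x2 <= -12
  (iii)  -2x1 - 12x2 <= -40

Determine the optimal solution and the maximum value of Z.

Corner points and Z = -7x1 - 9x2:
  (16/9, 44/9) → Z = -508/9
  (56/19, 54/19) → Z = -878/19
  (52/23, 68/23) → Z = -976/23

x1 = 52/23, x2 = 68/23, maximum Z = -976/23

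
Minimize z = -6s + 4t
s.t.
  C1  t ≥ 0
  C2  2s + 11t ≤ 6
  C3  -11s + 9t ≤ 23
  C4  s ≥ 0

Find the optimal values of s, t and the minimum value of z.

s = 3, t = 0, minimum z = -18

Feasible corners and z = -6s + 4t:
  (3, 0) → z = -18
  (0, 0) → z = 0
  (0, 6/11) → z = 24/11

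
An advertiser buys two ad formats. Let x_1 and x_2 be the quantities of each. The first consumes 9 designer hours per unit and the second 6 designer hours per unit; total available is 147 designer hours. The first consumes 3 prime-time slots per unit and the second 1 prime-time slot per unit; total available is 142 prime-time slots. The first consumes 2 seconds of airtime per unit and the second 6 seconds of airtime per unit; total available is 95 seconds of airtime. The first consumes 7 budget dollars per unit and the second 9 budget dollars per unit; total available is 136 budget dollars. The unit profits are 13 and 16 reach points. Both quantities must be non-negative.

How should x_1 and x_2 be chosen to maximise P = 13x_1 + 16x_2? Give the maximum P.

Vertices and P = 13x_1 + 16x_2:
  (0, 0) → P = 0
  (0, 136/9) → P = 2176/9
  (49/3, 0) → P = 637/3
  (13, 5) → P = 249

At the optimal vertex, 9x_1 + 6x_2 = 147 and 7x_1 + 9x_2 = 136.
Solving simultaneously gives x_1 = 13, x_2 = 5.

x_1 = 13, x_2 = 5, maximum P = 249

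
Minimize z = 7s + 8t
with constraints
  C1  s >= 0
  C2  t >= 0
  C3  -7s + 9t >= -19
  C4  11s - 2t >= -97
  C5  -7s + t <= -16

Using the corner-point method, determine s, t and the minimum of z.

s = 16/7, t = 0, minimum z = 16

Corner points and z = 7s + 8t:
  (19/7, 0) → z = 19
  (16/7, 0) → z = 16
  (43, 285) → z = 2581
The feasible region is unbounded (it extends along (9, 7), (2, 11)), but z strictly increases along every unbounded feasible direction, so there is no improving ray and the minimum is attained at a vertex.

The binding constraints are t = 0 and -7s + t = -16.
Solving simultaneously gives s = 16/7, t = 0.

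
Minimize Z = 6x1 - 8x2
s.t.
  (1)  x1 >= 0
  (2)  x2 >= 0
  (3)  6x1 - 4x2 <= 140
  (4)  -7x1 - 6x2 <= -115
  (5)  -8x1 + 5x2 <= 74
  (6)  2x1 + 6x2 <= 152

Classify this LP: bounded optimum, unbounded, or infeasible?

bounded optimum

Vertices and Z = 6x1 - 8x2:
  (70/3, 0) → Z = 140
  (115/7, 0) → Z = 690/7
  (362/11, 158/11) → Z = 908/11
  (131/83, 1438/83) → Z = -10718/83
  (158/29, 682/29) → Z = -4508/29
The feasible region has finitely many vertices and no improving ray; the minimum is -4508/29 at (158/29, 682/29).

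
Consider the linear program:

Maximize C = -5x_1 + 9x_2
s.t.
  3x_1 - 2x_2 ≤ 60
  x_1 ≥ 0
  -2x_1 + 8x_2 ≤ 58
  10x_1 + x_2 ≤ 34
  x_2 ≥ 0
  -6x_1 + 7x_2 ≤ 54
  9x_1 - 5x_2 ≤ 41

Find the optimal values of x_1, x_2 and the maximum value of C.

x_1 = 0, x_2 = 29/4, maximum C = 261/4

Feasible corners and C = -5x_1 + 9x_2:
  (0, 29/4) → C = 261/4
  (0, 0) → C = 0
  (107/41, 324/41) → C = 2381/41
  (17/5, 0) → C = -17

The binding constraints are x_1 = 0 and -2x_1 + 8x_2 = 58.
Solving simultaneously gives x_1 = 0, x_2 = 29/4.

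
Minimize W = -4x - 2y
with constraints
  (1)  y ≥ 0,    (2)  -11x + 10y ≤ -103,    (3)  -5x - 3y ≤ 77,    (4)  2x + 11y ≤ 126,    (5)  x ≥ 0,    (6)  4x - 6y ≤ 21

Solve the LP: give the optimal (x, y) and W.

Corner points and W = -4x - 2y:
  (2393/141, 1180/141) → W = -11932/141
  (204/13, 181/26) → W = -997/13
  (141/8, 33/4) → W = -87

At the optimal vertex, 2x + 11y = 126 and 4x - 6y = 21.
Solving simultaneously gives x = 141/8, y = 33/4.

x = 141/8, y = 33/4, minimum W = -87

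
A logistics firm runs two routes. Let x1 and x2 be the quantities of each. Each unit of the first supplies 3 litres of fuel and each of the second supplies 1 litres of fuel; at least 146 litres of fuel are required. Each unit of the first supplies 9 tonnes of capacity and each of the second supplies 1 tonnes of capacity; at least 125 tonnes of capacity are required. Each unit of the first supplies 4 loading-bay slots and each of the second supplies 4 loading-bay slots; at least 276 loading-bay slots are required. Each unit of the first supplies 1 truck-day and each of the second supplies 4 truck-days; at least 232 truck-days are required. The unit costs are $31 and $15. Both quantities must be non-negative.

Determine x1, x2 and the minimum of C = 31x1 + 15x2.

x1 = 32, x2 = 50, minimum C = 1742

Feasible corners and C = 31x1 + 15x2:
  (0, 146) → C = 2190
  (232, 0) → C = 7192
  (32, 50) → C = 1742
The feasible region is unbounded (it extends along (0, 1), (1, 0)), but C strictly increases along every unbounded feasible direction, so there is no improving ray and the minimum is attained at a vertex.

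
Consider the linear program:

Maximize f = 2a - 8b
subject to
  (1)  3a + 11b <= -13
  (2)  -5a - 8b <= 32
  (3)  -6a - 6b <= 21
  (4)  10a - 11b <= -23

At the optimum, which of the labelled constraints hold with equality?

Vertices and f = 2a - 8b:
  (-51/16, -5/16) → f = -31/8
  (-36/13, -61/143) → f = -304/143
  (-41/14, -4/7) → f = -9/7

The maximum is at (-41/14, -4/7). Substituting into each constraint, equality holds for (3) and (4); the remaining constraints have slack.

(3) and (4)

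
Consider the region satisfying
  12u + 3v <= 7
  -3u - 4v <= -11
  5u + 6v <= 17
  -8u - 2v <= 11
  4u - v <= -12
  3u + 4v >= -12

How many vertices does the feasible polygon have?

4

Of the 13 pairwise boundary intersections, those satisfying every inequality are:
  (-33/13, 121/26)
  (-37/19, 80/19)
  (-50/19, 191/38)
  (-55/29, 128/29)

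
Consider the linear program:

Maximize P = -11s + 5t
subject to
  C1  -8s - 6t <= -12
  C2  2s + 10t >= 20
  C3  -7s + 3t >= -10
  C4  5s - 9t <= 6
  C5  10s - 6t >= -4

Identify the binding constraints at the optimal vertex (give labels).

C2 and C5

Feasible corners and P = -11s + 5t:
  (40/19, 30/19) → P = -290/19
  (5/7, 13/7) → P = 10/7
  (6, 32/3) → P = -38/3

The maximum is at (5/7, 13/7). Substituting into each constraint, equality holds for C2 and C5; the remaining constraints have slack.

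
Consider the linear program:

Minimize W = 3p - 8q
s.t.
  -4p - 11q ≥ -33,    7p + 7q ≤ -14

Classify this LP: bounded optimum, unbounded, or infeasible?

From the feasible point (-55/7, 41/7), moving in the direction (-11, 4) keeps every constraint satisfied while W decreases without bound.

unbounded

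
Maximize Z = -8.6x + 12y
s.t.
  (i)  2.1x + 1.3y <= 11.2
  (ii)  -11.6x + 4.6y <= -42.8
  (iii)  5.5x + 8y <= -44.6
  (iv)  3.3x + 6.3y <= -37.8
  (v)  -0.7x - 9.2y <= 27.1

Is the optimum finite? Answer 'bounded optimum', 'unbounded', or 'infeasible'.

infeasible

The boundaries 2.1x + 1.3y = 11.2 and 5.5x + 8y = -44.6 meet at (14758/965, -15526/965), but that point violates -0.7x - 9.2y ≤ 27.1. Every candidate vertex is excluded by some other constraint, so the feasible region is empty.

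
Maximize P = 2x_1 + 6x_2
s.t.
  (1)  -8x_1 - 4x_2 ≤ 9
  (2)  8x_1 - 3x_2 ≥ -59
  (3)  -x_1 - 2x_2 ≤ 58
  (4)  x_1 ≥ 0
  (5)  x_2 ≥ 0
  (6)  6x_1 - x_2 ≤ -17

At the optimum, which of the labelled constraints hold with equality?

(2) and (6)

Extreme points and P = 2x_1 + 6x_2:
  (0, 59/3) → P = 118
  (4/5, 109/5) → P = 662/5
  (0, 17) → P = 102

The maximum is at (4/5, 109/5). Substituting into each constraint, equality holds for (2) and (6); the remaining constraints have slack.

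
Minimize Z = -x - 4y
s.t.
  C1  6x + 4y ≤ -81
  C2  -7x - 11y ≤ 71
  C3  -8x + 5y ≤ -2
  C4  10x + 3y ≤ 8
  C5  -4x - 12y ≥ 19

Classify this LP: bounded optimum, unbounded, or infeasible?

The boundaries 6x + 4y = -81 and -7x - 11y = 71 meet at (-607/38, 141/38), but that point violates -8x + 5y ≤ -2. Every candidate vertex is excluded by some other constraint, so the feasible region is empty.

infeasible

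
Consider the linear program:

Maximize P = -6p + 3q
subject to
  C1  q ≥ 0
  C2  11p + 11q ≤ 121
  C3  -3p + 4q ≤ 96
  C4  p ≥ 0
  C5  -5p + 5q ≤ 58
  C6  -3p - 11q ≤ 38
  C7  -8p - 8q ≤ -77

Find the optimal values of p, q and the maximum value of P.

p = 0, q = 11, maximum P = 33

Vertices and P = -6p + 3q:
  (11, 0) → P = -66
  (77/8, 0) → P = -231/4
  (0, 11) → P = 33
  (0, 77/8) → P = 231/8

At the optimal vertex, 11p + 11q = 121 and p = 0.
Solving simultaneously gives p = 0, q = 11.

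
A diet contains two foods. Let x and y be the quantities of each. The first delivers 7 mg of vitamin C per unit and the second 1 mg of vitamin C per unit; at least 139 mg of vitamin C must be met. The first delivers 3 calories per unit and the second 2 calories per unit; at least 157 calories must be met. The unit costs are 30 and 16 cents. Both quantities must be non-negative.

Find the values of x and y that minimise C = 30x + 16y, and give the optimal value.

Corner points and C = 30x + 16y:
  (0, 139) → C = 2224
  (157/3, 0) → C = 1570
  (11, 62) → C = 1322
The feasible region is unbounded (it extends along (0, 1), (1, 0)), but C strictly increases along every unbounded feasible direction, so there is no improving ray and the minimum is attained at a vertex.

x = 11, y = 62, minimum C = 1322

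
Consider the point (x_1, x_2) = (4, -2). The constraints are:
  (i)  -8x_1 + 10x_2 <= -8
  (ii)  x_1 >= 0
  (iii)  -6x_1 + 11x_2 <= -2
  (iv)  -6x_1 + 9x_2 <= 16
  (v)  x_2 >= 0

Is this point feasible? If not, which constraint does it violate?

not feasible — violates (v)

Constraint (v): x_2 = -2, which is not ≥ 0. All other constraints are satisfied.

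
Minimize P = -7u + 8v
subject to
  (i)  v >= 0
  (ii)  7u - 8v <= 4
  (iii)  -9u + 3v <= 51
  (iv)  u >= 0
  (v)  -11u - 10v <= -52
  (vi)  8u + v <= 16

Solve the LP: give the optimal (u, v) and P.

u = 36/23, v = 80/23, minimum P = 388/23

Feasible corners and P = -7u + 8v:
  (0, 26/5) → P = 208/5
  (0, 16) → P = 128
  (36/23, 80/23) → P = 388/23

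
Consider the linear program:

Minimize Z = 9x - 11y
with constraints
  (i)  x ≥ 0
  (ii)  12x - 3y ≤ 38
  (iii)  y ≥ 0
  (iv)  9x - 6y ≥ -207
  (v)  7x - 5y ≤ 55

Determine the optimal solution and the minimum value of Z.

Extreme points and Z = 9x - 11y:
  (0, 0) → Z = 0
  (0, 69/2) → Z = -759/2
  (19/6, 0) → Z = 57/2
  (283/15, 314/5) → Z = -521

The optimum lies where 12x - 3y = 38 and 9x - 6y = -207.
Solving simultaneously gives x = 283/15, y = 314/5.

x = 283/15, y = 314/5, minimum Z = -521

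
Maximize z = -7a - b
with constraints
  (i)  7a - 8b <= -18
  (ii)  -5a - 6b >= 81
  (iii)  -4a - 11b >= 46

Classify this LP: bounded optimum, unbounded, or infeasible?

From the feasible point (-378/41, -477/82), moving in the direction (-8, -7) keeps every constraint satisfied while z increases without bound.

unbounded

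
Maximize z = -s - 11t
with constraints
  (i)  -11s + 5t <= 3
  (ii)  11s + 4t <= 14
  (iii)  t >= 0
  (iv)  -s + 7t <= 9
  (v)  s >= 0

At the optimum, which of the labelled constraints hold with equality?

(iii) and (v)

Feasible corners and z = -s - 11t:
  (1/3, 4/3) → z = -15
  (0, 3/5) → z = -33/5
  (14/11, 0) → z = -14/11
  (62/81, 113/81) → z = -145/9
  (0, 0) → z = 0

The maximum is at (0, 0). Substituting into each constraint, equality holds for (iii) and (v); the remaining constraints have slack.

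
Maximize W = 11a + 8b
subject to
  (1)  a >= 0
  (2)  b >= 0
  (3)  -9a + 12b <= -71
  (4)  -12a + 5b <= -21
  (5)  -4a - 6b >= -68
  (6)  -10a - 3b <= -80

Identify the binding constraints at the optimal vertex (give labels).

(2) and (5)

Extreme points and W = 11a + 8b:
  (17, 0) → W = 187
  (8, 0) → W = 88
  (207/17, 164/51) → W = 479/3
  (391/49, 10/147) → W = 12983/147

The maximum is at (17, 0). Substituting into each constraint, equality holds for (2) and (5); the remaining constraints have slack.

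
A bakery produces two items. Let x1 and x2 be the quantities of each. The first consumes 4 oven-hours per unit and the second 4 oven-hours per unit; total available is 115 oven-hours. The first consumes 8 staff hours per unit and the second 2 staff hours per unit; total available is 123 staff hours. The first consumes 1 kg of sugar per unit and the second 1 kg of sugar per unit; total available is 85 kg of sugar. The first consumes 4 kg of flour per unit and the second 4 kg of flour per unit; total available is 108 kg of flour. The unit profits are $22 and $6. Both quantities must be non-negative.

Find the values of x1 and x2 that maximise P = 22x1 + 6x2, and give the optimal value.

Vertices and P = 22x1 + 6x2:
  (0, 0) → P = 0
  (0, 27) → P = 162
  (123/8, 0) → P = 1353/4
  (23/2, 31/2) → P = 346

At the optimal vertex, 8x1 + 2x2 = 123 and 4x1 + 4x2 = 108.
Solving simultaneously gives x1 = 23/2, x2 = 31/2.

x1 = 23/2, x2 = 31/2, maximum P = 346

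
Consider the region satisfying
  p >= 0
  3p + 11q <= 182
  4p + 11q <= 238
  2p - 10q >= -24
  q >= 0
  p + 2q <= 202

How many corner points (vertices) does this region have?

5

Of the 15 pairwise boundary intersections, those satisfying every inequality are:
  (0, 12/5)
  (0, 0)
  (56, 14/11)
  (389/13, 109/13)
  (119/2, 0)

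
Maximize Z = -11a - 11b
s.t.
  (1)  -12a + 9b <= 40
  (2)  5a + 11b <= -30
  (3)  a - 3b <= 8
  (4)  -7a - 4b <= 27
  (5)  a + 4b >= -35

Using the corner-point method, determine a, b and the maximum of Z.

a = -49/25, b = -83/25, maximum Z = 1452/25

The optimum lies where a - 3b = 8 and -7a - 4b = 27.
Solving simultaneously gives a = -49/25, b = -83/25.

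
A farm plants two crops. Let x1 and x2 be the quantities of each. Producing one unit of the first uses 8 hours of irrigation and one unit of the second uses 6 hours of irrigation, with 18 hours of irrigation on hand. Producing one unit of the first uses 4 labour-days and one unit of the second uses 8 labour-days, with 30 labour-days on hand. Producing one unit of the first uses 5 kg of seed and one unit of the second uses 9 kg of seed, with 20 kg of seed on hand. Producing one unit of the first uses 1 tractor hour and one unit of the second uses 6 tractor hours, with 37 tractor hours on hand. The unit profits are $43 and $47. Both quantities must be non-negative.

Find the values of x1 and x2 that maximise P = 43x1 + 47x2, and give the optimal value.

Extreme points and P = 43x1 + 47x2:
  (0, 0) → P = 0
  (0, 20/9) → P = 940/9
  (9/4, 0) → P = 387/4
  (1, 5/3) → P = 364/3

x1 = 1, x2 = 5/3, maximum P = 364/3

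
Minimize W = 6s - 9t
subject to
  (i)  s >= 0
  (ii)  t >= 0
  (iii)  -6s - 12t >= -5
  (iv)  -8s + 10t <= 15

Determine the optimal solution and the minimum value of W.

Vertices and W = 6s - 9t:
  (0, 0) → W = 0
  (0, 5/12) → W = -15/4
  (5/6, 0) → W = 5

The binding constraints are s = 0 and -6s - 12t = -5.
Solving simultaneously gives s = 0, t = 5/12.

s = 0, t = 5/12, minimum W = -15/4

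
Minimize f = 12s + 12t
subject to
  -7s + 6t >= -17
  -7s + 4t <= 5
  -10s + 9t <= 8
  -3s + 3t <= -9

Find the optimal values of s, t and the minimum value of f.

s = -7, t = -11, minimum f = -216

Corner points and f = 12s + 12t:
  (-7, -11) → f = -216
  (-1, -4) → f = -60
  (-17/3, -26/3) → f = -172

At the optimal vertex, -7s + 6t = -17 and -7s + 4t = 5.
Solving simultaneously gives s = -7, t = -11.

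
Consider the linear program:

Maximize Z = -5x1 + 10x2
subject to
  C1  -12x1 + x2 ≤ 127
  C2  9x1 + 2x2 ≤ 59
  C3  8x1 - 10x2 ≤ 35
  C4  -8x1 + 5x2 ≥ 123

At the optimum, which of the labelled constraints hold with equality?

C1 and C2

Feasible corners and Z = -5x1 + 10x2:
  (-65/11, 617/11) → Z = 6495/11
  (-128/13, 115/13) → Z = 1790/13
  (49/61, 1579/61) → Z = 15545/61

The maximum is at (-65/11, 617/11). Substituting into each constraint, equality holds for C1 and C2; the remaining constraints have slack.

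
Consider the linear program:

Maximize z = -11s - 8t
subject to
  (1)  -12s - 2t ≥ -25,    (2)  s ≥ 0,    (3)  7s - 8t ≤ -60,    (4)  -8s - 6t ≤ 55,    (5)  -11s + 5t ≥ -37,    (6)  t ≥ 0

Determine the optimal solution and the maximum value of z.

s = 0, t = 15/2, maximum z = -60

Feasible corners and z = -11s - 8t:
  (0, 25/2) → z = -100
  (8/11, 179/22) → z = -804/11
  (0, 15/2) → z = -60

The optimum lies where s = 0 and 7s - 8t = -60.
Solving simultaneously gives s = 0, t = 15/2.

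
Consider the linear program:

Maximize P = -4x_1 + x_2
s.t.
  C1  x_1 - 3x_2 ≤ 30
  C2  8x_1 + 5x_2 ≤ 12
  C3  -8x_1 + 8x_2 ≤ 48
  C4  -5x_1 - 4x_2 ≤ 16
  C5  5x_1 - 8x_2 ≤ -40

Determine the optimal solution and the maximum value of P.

Corner points and P = -4x_1 + x_2:
  (-18/13, 60/13) → P = 132/13
  (-104/89, 380/89) → P = 796/89
  (-8/3, 10/3) → P = 14

The binding constraints are -8x_1 + 8x_2 = 48 and 5x_1 - 8x_2 = -40.
Solving simultaneously gives x_1 = -8/3, x_2 = 10/3.

x_1 = -8/3, x_2 = 10/3, maximum P = 14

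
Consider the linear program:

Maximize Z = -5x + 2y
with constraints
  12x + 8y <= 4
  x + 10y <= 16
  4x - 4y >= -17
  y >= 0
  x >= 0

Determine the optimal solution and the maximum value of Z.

x = 0, y = 1/2, maximum Z = 1

Vertices and Z = -5x + 2y:
  (1/3, 0) → Z = -5/3
  (0, 1/2) → Z = 1
  (0, 0) → Z = 0

The binding constraints are 12x + 8y = 4 and x = 0.
Solving simultaneously gives x = 0, y = 1/2.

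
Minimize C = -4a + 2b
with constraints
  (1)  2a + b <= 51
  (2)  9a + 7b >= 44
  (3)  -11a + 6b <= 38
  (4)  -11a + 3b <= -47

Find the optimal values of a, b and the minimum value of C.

a = 313/5, b = -371/5, minimum C = -1994/5

Vertices and C = -4a + 2b:
  (313/5, -371/5) → C = -1994/5
  (200/17, 467/17) → C = 134/17
  (461/104, 61/104) → C = -861/52

The optimum lies where 2a + b = 51 and 9a + 7b = 44.
Solving simultaneously gives a = 313/5, b = -371/5.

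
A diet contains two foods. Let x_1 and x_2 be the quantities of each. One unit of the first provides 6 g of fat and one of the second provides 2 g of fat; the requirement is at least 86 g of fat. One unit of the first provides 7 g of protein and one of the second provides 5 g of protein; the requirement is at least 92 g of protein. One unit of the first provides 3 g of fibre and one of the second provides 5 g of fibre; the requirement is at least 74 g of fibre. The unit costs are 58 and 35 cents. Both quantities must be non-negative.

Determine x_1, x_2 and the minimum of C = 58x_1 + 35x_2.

x_1 = 47/4, x_2 = 31/4, minimum C = 3811/4

Feasible corners and C = 58x_1 + 35x_2:
  (0, 43) → C = 1505
  (74/3, 0) → C = 4292/3
  (47/4, 31/4) → C = 3811/4
The feasible region is unbounded (it extends along (0, 1), (1, 0)), but C strictly increases along every unbounded feasible direction, so there is no improving ray and the minimum is attained at a vertex.

At the optimal vertex, 6x_1 + 2x_2 = 86 and 3x_1 + 5x_2 = 74.
Solving simultaneously gives x_1 = 47/4, x_2 = 31/4.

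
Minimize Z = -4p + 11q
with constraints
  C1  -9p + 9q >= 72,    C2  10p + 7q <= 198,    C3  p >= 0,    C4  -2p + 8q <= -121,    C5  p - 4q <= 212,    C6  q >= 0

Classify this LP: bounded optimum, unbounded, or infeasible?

The boundaries -9p + 9q = 72 and 10p + 7q = 198 meet at (142/17, 278/17), but that point violates -2p + 8q ≤ -121. Every candidate vertex is excluded by some other constraint, so the feasible region is empty.

infeasible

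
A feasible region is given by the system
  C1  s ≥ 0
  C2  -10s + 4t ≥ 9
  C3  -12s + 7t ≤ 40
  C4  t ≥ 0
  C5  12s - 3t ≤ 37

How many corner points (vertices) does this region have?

3

Of the 10 pairwise boundary intersections, those satisfying every inequality are:
  (0, 9/4)
  (0, 40/7)
  (97/22, 146/11)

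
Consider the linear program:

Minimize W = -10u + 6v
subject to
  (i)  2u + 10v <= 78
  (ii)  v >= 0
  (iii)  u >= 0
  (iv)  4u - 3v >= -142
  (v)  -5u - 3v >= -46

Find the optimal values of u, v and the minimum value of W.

u = 46/5, v = 0, minimum W = -92

Feasible corners and W = -10u + 6v:
  (0, 39/5) → W = 234/5
  (113/22, 149/22) → W = -118/11
  (0, 0) → W = 0
  (46/5, 0) → W = -92

The optimum lies where v = 0 and -5u - 3v = -46.
Solving simultaneously gives u = 46/5, v = 0.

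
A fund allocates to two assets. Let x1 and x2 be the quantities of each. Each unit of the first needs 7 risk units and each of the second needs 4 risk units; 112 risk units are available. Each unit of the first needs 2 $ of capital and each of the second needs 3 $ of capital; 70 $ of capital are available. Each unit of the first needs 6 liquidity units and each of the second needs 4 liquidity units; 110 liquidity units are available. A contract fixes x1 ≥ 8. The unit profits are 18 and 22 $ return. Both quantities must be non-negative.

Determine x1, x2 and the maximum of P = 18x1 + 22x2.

x1 = 8, x2 = 14, maximum P = 452

Extreme points and P = 18x1 + 22x2:
  (16, 0) → P = 288
  (8, 0) → P = 144
  (8, 14) → P = 452

At the optimal vertex, 7x1 + 4x2 = 112 and x1 = 8.
Solving simultaneously gives x1 = 8, x2 = 14.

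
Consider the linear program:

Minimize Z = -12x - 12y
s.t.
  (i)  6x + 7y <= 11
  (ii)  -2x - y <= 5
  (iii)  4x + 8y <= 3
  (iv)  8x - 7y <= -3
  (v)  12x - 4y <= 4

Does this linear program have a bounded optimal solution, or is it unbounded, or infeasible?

Corner points and Z = -12x - 12y:
  (-43/12, 13/6) → Z = 17
  (-19/11, -17/11) → Z = 432/11
  (-3/92, 9/23) → Z = -99/23
The feasible region has finitely many vertices and no improving ray; the minimum is -99/23 at (-3/92, 9/23).

bounded optimum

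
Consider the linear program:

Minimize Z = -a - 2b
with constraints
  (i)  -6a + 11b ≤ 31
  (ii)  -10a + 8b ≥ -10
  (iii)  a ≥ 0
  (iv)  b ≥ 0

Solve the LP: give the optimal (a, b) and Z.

Feasible corners and Z = -a - 2b:
  (179/31, 185/31) → Z = -549/31
  (0, 31/11) → Z = -62/11
  (1, 0) → Z = -1
  (0, 0) → Z = 0

a = 179/31, b = 185/31, minimum Z = -549/31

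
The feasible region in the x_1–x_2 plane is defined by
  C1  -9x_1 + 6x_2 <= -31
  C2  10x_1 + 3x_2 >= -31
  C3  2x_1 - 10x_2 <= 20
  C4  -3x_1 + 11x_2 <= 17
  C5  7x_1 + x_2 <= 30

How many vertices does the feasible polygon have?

3

Pairwise boundary intersections that survive every other constraint:
  (95/39, -59/39)
  (211/51, 53/51)
  (40/9, -10/9)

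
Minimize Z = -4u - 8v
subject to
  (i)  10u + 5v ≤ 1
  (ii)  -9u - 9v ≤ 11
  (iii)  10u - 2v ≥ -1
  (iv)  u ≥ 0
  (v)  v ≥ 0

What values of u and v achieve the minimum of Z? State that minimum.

u = 0, v = 1/5, minimum Z = -8/5

Feasible corners and Z = -4u - 8v:
  (0, 1/5) → Z = -8/5
  (1/10, 0) → Z = -2/5
  (0, 0) → Z = 0

The optimum lies where 10u + 5v = 1 and u = 0.
Solving simultaneously gives u = 0, v = 1/5.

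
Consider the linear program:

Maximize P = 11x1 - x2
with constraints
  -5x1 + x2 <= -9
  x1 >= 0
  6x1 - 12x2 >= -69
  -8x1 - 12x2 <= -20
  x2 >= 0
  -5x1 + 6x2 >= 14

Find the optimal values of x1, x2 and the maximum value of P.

x1 = 41/4, x2 = 87/8, maximum P = 815/8

Feasible corners and P = 11x1 - x2:
  (59/18, 133/18) → P = 86/3
  (68/25, 23/5) → P = 633/25
  (41/4, 87/8) → P = 815/8

The optimum lies where 6x1 - 12x2 = -69 and -5x1 + 6x2 = 14.
Solving simultaneously gives x1 = 41/4, x2 = 87/8.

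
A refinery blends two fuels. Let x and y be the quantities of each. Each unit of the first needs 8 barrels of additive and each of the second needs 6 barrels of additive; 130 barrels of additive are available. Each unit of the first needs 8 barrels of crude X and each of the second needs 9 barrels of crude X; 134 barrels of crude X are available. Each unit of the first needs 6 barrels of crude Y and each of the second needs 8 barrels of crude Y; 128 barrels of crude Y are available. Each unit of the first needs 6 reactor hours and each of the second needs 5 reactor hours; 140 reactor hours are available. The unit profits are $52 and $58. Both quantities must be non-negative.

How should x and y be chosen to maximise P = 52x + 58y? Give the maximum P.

x = 61/4, y = 4/3, maximum P = 2611/3

Feasible corners and P = 52x + 58y:
  (0, 0) → P = 0
  (0, 134/9) → P = 7772/9
  (65/4, 0) → P = 845
  (61/4, 4/3) → P = 2611/3

At the optimal vertex, 8x + 6y = 130 and 8x + 9y = 134.
Solving simultaneously gives x = 61/4, y = 4/3.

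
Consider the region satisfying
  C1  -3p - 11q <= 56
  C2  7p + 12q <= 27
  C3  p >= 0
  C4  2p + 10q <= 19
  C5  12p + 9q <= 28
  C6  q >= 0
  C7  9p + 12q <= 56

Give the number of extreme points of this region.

Pairwise boundary intersections that survive every other constraint:
  (21/23, 79/46)
  (31/27, 128/81)
  (0, 19/10)
  (0, 0)
  (7/3, 0)

5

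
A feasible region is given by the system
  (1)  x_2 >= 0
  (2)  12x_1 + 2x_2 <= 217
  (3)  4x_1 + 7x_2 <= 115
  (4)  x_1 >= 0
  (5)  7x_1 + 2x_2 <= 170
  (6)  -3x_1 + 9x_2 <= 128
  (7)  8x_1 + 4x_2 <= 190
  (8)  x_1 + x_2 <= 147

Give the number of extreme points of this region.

5

The feasible vertices (each the meet of two boundaries and inside every other half-plane) are:
  (217/12, 0)
  (0, 0)
  (1289/76, 128/19)
  (139/57, 857/57)
  (0, 128/9)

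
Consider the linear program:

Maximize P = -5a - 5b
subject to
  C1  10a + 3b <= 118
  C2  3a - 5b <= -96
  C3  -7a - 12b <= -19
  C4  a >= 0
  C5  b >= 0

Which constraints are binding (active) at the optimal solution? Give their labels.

Vertices and P = -5a - 5b:
  (302/59, 1314/59) → P = -8080/59
  (0, 118/3) → P = -590/3
  (0, 96/5) → P = -96

The maximum is at (0, 96/5). Substituting into each constraint, equality holds for C2 and C4; the remaining constraints have slack.

C2 and C4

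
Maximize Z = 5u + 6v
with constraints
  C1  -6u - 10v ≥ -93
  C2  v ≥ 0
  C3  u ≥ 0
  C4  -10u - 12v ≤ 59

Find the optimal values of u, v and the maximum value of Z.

At the optimal vertex, -6u - 10v = -93 and v = 0.
Solving simultaneously gives u = 31/2, v = 0.

u = 31/2, v = 0, maximum Z = 155/2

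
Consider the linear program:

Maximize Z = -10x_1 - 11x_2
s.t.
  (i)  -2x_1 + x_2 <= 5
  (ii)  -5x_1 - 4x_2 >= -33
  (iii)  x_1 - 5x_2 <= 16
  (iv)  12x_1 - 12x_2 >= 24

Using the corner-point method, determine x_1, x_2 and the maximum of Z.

x_1 = -3/2, x_2 = -7/2, maximum Z = 107/2

Corner points and Z = -10x_1 - 11x_2:
  (229/29, -47/29) → Z = -1773/29
  (41/9, 23/9) → Z = -221/3
  (-3/2, -7/2) → Z = 107/2

The binding constraints are x_1 - 5x_2 = 16 and 12x_1 - 12x_2 = 24.
Solving simultaneously gives x_1 = -3/2, x_2 = -7/2.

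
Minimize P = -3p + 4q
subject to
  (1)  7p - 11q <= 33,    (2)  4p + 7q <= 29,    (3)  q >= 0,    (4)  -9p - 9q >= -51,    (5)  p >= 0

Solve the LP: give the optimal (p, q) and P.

p = 143/27, q = 10/27, minimum P = -389/27

Extreme points and P = -3p + 4q:
  (33/7, 0) → P = -99/7
  (143/27, 10/27) → P = -389/27
  (32/9, 19/9) → P = -20/9
  (0, 29/7) → P = 116/7
  (0, 0) → P = 0

At the optimal vertex, 7p - 11q = 33 and -9p - 9q = -51.
Solving simultaneously gives p = 143/27, q = 10/27.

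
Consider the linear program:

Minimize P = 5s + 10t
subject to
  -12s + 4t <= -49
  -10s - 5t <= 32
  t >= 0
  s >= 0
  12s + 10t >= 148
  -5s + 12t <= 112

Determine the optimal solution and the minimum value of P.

Vertices and P = 5s + 10t:
  (541/84, 99/14) → P = 1235/12
  (259/31, 1589/124) → P = 10535/62
  (37/3, 0) → P = 185/3
The feasible region is unbounded (it extends along (1, 0), (12, 5)), but P strictly increases along every unbounded feasible direction, so there is no improving ray and the minimum is attained at a vertex.

The binding constraints are t = 0 and 12s + 10t = 148.
Solving simultaneously gives s = 37/3, t = 0.

s = 37/3, t = 0, minimum P = 185/3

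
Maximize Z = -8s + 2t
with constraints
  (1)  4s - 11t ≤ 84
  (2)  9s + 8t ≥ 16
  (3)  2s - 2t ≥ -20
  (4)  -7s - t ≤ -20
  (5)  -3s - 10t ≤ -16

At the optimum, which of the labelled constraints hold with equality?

Corner points and Z = -8s + 2t:
  (1016/73, -188/73) → Z = -8504/73
  (5/4, 45/4) → Z = 25/2
  (184/67, 52/67) → Z = -1368/67
The feasible region is unbounded (it extends along (1, 1), (11, 4)), but Z strictly decreases along every unbounded feasible direction, so there is no improving ray and the maximum is attained at a vertex.

The maximum is at (5/4, 45/4). Substituting into each constraint, equality holds for (3) and (4); the remaining constraints have slack.

(3) and (4)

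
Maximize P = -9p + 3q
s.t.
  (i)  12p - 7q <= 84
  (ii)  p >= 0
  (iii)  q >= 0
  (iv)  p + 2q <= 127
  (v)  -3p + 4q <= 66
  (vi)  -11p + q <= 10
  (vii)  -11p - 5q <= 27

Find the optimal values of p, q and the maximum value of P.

Vertices and P = -9p + 3q:
  (7, 0) → P = -63
  (266/9, 116/3) → P = -150
  (0, 0) → P = 0
  (0, 10) → P = 30
  (26/41, 696/41) → P = 1854/41

The binding constraints are -3p + 4q = 66 and -11p + q = 10.
Solving simultaneously gives p = 26/41, q = 696/41.

p = 26/41, q = 696/41, maximum P = 1854/41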